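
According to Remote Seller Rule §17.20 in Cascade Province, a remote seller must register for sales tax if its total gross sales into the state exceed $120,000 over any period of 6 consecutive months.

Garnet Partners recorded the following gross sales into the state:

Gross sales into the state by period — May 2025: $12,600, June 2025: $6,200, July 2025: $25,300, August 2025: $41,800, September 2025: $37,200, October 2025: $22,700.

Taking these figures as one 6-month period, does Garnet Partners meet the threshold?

Total gross sales into the state: $12,600 + $6,200 + $25,300 + $41,800 + $37,200 + $22,700 = $145,800.
$145,800 > $120,000, so the threshold is exceeded.

Yes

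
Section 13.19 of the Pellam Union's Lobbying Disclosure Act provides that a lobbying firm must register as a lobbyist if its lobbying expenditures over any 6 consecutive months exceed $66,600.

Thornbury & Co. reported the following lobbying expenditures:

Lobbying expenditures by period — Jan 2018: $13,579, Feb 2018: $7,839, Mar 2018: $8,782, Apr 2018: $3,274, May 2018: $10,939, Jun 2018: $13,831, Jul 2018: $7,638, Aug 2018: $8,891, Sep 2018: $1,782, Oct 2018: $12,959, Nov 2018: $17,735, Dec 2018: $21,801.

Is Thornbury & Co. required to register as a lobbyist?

Yes

Jan 2018–Jun 2018: $13,579 + $7,839 + $8,782 + $3,274 + $10,939 + $13,831 = $58,244 (under)
Feb 2018–Jul 2018: $7,839 + $8,782 + $3,274 + $10,939 + $13,831 + $7,638 = $52,303 (under)
Mar 2018–Aug 2018: $8,782 + $3,274 + $10,939 + $13,831 + $7,638 + $8,891 = $53,355 (under)
Apr 2018–Sep 2018: $3,274 + $10,939 + $13,831 + $7,638 + $8,891 + $1,782 = $46,355 (under)
May 2018–Oct 2018: $10,939 + $13,831 + $7,638 + $8,891 + $1,782 + $12,959 = $56,040 (under)
Jun 2018–Nov 2018: $13,831 + $7,638 + $8,891 + $1,782 + $12,959 + $17,735 = $62,836 (under)
Jul 2018–Dec 2018: $7,638 + $8,891 + $1,782 + $12,959 + $17,735 + $21,801 = $70,806 (over)
At least one window exceeds $66,600.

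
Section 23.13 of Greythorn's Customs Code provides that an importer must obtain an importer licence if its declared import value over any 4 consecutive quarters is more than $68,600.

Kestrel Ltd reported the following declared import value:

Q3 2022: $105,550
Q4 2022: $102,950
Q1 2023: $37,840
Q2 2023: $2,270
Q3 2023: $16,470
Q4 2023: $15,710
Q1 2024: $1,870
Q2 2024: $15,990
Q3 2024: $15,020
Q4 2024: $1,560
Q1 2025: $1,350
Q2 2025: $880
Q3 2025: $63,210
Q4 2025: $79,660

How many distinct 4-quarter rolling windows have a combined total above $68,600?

Q3 2022–Q2 2023: $105,550 + $102,950 + $37,840 + $2,270 = $248,610 (over)
Q4 2022–Q3 2023: $102,950 + $37,840 + $2,270 + $16,470 = $159,530 (over)
Q1 2023–Q4 2023: $37,840 + $2,270 + $16,470 + $15,710 = $72,290 (over)
Q2 2023–Q1 2024: $2,270 + $16,470 + $15,710 + $1,870 = $36,320 (under)
Q3 2023–Q2 2024: $16,470 + $15,710 + $1,870 + $15,990 = $50,040 (under)
Q4 2023–Q3 2024: $15,710 + $1,870 + $15,990 + $15,020 = $48,590 (under)
Q1 2024–Q4 2024: $1,870 + $15,990 + $15,020 + $1,560 = $34,440 (under)
Q2 2024–Q1 2025: $15,990 + $15,020 + $1,560 + $1,350 = $33,920 (under)
Q3 2024–Q2 2025: $15,020 + $1,560 + $1,350 + $880 = $18,810 (under)
Q4 2024–Q3 2025: $1,560 + $1,350 + $880 + $63,210 = $67,000 (under)
Q1 2025–Q4 2025: $1,350 + $880 + $63,210 + $79,660 = $145,100 (over)
4 windows exceed the threshold.

4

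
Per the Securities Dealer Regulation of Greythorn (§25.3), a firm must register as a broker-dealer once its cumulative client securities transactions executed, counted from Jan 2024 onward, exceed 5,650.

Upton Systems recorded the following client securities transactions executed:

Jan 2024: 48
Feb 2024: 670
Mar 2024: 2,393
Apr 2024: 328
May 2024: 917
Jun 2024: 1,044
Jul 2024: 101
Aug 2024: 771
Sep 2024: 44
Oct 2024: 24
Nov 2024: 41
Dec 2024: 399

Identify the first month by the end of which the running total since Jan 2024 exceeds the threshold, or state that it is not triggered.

Through Jan 2024: 48
Through Feb 2024: 718
Through Mar 2024: 3,111
Through Apr 2024: 3,439
Through May 2024: 4,356
Through Jun 2024: 5,400
Through Jul 2024: 5,501
Through Aug 2024: 6,272 ← exceeds threshold

Aug 2024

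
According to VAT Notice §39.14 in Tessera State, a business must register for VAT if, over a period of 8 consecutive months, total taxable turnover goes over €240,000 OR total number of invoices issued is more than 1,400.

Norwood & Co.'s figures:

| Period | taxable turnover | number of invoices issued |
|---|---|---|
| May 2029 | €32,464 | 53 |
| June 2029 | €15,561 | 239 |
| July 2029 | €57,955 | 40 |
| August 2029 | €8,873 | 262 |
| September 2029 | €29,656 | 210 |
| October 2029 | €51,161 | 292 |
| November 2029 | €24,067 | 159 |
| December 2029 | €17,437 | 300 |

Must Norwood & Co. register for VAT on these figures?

Yes

Total taxable turnover: €32,464 + €15,561 + €57,955 + €8,873 + €29,656 + €51,161 + €24,067 + €17,437 = €237,174 (≤ €240,000).
Total number of invoices issued: 53 + 239 + 40 + 262 + 210 + 292 + 159 + 300 = 1,555 (> 1,400).
The test is 'or': at least one threshold is exceeded.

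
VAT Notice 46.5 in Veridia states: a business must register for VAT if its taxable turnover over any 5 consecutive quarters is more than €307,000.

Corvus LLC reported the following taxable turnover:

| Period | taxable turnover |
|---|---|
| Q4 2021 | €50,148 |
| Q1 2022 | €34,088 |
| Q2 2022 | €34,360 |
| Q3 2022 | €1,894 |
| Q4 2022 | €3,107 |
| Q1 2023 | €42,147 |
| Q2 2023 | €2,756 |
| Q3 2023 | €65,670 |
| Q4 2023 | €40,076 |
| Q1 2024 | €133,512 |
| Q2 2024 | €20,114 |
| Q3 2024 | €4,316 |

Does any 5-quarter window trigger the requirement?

Q4 2021–Q4 2022: €50,148 + €34,088 + €34,360 + €1,894 + €3,107 = €123,597 (under)
Q1 2022–Q1 2023: €34,088 + €34,360 + €1,894 + €3,107 + €42,147 = €115,596 (under)
Q2 2022–Q2 2023: €34,360 + €1,894 + €3,107 + €42,147 + €2,756 = €84,264 (under)
Q3 2022–Q3 2023: €1,894 + €3,107 + €42,147 + €2,756 + €65,670 = €115,574 (under)
Q4 2022–Q4 2023: €3,107 + €42,147 + €2,756 + €65,670 + €40,076 = €153,756 (under)
Q1 2023–Q1 2024: €42,147 + €2,756 + €65,670 + €40,076 + €133,512 = €284,161 (under)
Q2 2023–Q2 2024: €2,756 + €65,670 + €40,076 + €133,512 + €20,114 = €262,128 (under)
Q3 2023–Q3 2024: €65,670 + €40,076 + €133,512 + €20,114 + €4,316 = €263,688 (under)
No window exceeds €307,000.

No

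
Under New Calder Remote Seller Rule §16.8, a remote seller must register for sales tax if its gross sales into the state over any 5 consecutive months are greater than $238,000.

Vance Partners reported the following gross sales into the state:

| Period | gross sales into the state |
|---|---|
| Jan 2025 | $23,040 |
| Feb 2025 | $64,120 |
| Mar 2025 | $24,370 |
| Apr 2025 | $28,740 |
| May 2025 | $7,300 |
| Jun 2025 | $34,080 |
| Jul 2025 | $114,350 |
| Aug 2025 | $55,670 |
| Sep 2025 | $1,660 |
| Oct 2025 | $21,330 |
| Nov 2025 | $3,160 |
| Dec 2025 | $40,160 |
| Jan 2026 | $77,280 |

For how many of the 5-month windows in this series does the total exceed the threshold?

1

Jan 2025–May 2025: $23,040 + $64,120 + $24,370 + $28,740 + $7,300 = $147,570 (under)
Feb 2025–Jun 2025: $64,120 + $24,370 + $28,740 + $7,300 + $34,080 = $158,610 (under)
Mar 2025–Jul 2025: $24,370 + $28,740 + $7,300 + $34,080 + $114,350 = $208,840 (under)
Apr 2025–Aug 2025: $28,740 + $7,300 + $34,080 + $114,350 + $55,670 = $240,140 (over)
May 2025–Sep 2025: $7,300 + $34,080 + $114,350 + $55,670 + $1,660 = $213,060 (under)
Jun 2025–Oct 2025: $34,080 + $114,350 + $55,670 + $1,660 + $21,330 = $227,090 (under)
Jul 2025–Nov 2025: $114,350 + $55,670 + $1,660 + $21,330 + $3,160 = $196,170 (under)
Aug 2025–Dec 2025: $55,670 + $1,660 + $21,330 + $3,160 + $40,160 = $121,980 (under)
Sep 2025–Jan 2026: $1,660 + $21,330 + $3,160 + $40,160 + $77,280 = $143,590 (under)
1 window exceeds the threshold.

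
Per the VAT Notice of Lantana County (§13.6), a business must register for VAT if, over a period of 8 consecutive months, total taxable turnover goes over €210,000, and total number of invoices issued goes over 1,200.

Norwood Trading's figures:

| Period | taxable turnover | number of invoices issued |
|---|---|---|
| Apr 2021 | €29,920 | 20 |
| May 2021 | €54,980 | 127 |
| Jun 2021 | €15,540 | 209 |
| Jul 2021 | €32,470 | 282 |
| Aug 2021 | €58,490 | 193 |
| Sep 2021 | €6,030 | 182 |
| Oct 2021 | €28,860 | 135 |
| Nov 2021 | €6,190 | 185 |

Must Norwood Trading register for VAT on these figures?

Yes

Total taxable turnover: €29,920 + €54,980 + €15,540 + €32,470 + €58,490 + €6,030 + €28,860 + €6,190 = €232,480 (> €210,000).
Total number of invoices issued: 20 + 127 + 209 + 282 + 193 + 182 + 135 + 185 = 1,333 (> 1,200).
The test is 'and': both thresholds are exceeded.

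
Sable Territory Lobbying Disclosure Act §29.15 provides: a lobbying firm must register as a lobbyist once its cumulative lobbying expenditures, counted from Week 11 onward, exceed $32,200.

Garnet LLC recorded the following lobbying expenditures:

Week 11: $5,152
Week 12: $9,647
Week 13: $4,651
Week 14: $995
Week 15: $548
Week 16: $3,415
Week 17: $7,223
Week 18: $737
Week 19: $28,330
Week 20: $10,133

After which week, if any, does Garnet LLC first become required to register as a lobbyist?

Week 18

Through Week 11: $5,152
Through Week 12: $14,799
Through Week 13: $19,450
Through Week 14: $20,445
Through Week 15: $20,993
Through Week 16: $24,408
Through Week 17: $31,631
Through Week 18: $32,368 ← exceeds threshold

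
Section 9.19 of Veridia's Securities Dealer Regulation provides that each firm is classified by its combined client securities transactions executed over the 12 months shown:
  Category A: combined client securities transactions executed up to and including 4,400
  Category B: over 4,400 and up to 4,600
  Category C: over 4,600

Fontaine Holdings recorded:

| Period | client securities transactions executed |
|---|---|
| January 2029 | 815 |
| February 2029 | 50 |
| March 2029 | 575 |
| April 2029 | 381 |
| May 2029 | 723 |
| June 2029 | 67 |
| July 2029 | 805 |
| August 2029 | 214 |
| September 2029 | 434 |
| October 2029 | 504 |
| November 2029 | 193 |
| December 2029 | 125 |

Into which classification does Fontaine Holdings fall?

Category C

Combined client securities transactions executed: 815 + 50 + 575 + 381 + 723 + 67 + 805 + 214 + 434 + 504 + 193 + 125 = 4,886.
4,886 > 4,600, so Category C applies.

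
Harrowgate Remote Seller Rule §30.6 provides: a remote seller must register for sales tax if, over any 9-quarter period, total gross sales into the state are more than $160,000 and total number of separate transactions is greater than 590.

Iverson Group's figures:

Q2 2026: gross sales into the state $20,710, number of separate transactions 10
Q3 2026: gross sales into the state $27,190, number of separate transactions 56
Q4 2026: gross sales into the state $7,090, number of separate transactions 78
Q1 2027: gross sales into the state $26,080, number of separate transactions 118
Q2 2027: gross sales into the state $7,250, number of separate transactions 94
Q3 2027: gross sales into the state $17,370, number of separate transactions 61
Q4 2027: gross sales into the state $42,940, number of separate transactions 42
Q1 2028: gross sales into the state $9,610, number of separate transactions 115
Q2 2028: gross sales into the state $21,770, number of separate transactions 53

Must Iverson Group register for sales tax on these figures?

Total gross sales into the state: $20,710 + $27,190 + $7,090 + $26,080 + $7,250 + $17,370 + $42,940 + $9,610 + $21,770 = $180,010 (> $160,000).
Total number of separate transactions: 10 + 56 + 78 + 118 + 94 + 61 + 42 + 115 + 53 = 627 (> 590).
The test is 'and': both thresholds are exceeded.

Yes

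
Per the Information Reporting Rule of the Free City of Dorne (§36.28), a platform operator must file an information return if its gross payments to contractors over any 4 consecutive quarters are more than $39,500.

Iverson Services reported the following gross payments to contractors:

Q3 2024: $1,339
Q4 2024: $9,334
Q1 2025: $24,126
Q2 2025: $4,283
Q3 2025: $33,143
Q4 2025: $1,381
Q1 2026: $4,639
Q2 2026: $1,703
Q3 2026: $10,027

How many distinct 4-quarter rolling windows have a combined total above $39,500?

Q3 2024–Q2 2025: $1,339 + $9,334 + $24,126 + $4,283 = $39,082 (under)
Q4 2024–Q3 2025: $9,334 + $24,126 + $4,283 + $33,143 = $70,886 (over)
Q1 2025–Q4 2025: $24,126 + $4,283 + $33,143 + $1,381 = $62,933 (over)
Q2 2025–Q1 2026: $4,283 + $33,143 + $1,381 + $4,639 = $43,446 (over)
Q3 2025–Q2 2026: $33,143 + $1,381 + $4,639 + $1,703 = $40,866 (over)
Q4 2025–Q3 2026: $1,381 + $4,639 + $1,703 + $10,027 = $17,750 (under)
4 windows exceed the threshold.

4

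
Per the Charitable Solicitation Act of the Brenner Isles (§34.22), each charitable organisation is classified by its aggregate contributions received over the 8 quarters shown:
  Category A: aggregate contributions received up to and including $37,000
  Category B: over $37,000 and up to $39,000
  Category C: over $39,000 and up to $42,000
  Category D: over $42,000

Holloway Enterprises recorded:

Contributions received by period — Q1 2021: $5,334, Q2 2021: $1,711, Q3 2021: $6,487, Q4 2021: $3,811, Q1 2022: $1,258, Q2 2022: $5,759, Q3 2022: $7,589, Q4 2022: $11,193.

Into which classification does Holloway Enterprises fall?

Category D

Aggregate contributions received: $5,334 + $1,711 + $6,487 + $3,811 + $1,258 + $5,759 + $7,589 + $11,193 = $43,142.
$43,142 > $42,000, so Category D applies.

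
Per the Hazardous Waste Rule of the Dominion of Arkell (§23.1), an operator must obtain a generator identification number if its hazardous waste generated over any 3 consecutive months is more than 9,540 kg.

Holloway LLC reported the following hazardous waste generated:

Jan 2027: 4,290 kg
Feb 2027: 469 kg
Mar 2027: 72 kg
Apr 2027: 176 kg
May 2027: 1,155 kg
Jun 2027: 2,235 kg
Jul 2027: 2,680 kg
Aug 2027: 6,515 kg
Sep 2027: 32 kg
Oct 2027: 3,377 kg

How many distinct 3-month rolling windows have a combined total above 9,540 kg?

2

Jan 2027–Mar 2027: 4,290 kg + 469 kg + 72 kg = 4,831 kg (under)
Feb 2027–Apr 2027: 469 kg + 72 kg + 176 kg = 717 kg (under)
Mar 2027–May 2027: 72 kg + 176 kg + 1,155 kg = 1,403 kg (under)
Apr 2027–Jun 2027: 176 kg + 1,155 kg + 2,235 kg = 3,566 kg (under)
May 2027–Jul 2027: 1,155 kg + 2,235 kg + 2,680 kg = 6,070 kg (under)
Jun 2027–Aug 2027: 2,235 kg + 2,680 kg + 6,515 kg = 11,430 kg (over)
Jul 2027–Sep 2027: 2,680 kg + 6,515 kg + 32 kg = 9,227 kg (under)
Aug 2027–Oct 2027: 6,515 kg + 32 kg + 3,377 kg = 9,924 kg (over)
2 windows exceed the threshold.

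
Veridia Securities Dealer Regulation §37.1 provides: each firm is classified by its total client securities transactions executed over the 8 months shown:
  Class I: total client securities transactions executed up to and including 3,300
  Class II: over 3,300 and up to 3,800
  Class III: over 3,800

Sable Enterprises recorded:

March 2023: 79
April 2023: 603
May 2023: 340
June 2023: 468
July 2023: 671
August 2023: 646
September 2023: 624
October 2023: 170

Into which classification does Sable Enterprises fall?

Class II

Total client securities transactions executed: 79 + 603 + 340 + 468 + 671 + 646 + 624 + 170 = 3,601.
3,300 < 3,601 ≤ 3,800, so Class II applies.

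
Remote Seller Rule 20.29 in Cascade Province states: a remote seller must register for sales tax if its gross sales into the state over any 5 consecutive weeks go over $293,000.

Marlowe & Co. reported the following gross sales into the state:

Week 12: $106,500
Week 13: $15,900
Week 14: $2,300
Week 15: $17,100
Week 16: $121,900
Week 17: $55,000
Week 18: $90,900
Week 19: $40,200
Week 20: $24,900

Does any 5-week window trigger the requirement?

Yes

Week 12–Week 16: $106,500 + $15,900 + $2,300 + $17,100 + $121,900 = $263,700 (under)
Week 13–Week 17: $15,900 + $2,300 + $17,100 + $121,900 + $55,000 = $212,200 (under)
Week 14–Week 18: $2,300 + $17,100 + $121,900 + $55,000 + $90,900 = $287,200 (under)
Week 15–Week 19: $17,100 + $121,900 + $55,000 + $90,900 + $40,200 = $325,100 (over)
Week 16–Week 20: $121,900 + $55,000 + $90,900 + $40,200 + $24,900 = $332,900 (over)
At least one window exceeds $293,000.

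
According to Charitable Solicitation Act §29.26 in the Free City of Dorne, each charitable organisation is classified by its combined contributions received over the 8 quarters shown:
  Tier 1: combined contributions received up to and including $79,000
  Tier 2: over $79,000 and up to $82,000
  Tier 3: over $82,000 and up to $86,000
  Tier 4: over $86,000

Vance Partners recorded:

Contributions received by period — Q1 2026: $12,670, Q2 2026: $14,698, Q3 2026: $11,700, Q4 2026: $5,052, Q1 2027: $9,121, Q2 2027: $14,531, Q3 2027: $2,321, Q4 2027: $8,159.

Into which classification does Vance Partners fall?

Combined contributions received: $12,670 + $14,698 + $11,700 + $5,052 + $9,121 + $14,531 + $2,321 + $8,159 = $78,252.
$78,252 ≤ $79,000, so Tier 1 applies.

Tier 1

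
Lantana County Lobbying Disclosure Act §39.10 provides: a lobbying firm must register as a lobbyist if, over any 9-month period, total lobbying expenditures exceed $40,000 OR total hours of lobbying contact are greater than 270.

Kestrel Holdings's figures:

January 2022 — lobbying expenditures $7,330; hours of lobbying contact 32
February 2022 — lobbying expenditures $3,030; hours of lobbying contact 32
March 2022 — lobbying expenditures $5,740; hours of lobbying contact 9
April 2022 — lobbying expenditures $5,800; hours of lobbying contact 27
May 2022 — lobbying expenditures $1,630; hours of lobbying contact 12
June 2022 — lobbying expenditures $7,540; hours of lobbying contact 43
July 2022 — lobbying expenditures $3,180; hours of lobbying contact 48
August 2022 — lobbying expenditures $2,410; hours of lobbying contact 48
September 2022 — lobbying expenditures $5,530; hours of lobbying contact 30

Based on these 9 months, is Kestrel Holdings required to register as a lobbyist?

Total lobbying expenditures: $7,330 + $3,030 + $5,740 + $5,800 + $1,630 + $7,540 + $3,180 + $2,410 + $5,530 = $42,190 (> $40,000).
Total hours of lobbying contact: 32 + 32 + 9 + 27 + 12 + 43 + 48 + 48 + 30 = 281 (> 270).
The test is 'or': at least one threshold is exceeded.

Yes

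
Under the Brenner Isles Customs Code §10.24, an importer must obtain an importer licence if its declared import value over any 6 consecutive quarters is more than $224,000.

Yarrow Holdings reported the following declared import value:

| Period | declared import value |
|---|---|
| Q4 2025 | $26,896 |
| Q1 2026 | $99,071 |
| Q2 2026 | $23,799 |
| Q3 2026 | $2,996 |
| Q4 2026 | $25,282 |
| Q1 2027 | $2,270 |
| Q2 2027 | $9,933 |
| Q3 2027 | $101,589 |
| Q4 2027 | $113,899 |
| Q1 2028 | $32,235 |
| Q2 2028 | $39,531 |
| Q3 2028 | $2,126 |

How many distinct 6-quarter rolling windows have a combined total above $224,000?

4

Q4 2025–Q1 2027: $26,896 + $99,071 + $23,799 + $2,996 + $25,282 + $2,270 = $180,314 (under)
Q1 2026–Q2 2027: $99,071 + $23,799 + $2,996 + $25,282 + $2,270 + $9,933 = $163,351 (under)
Q2 2026–Q3 2027: $23,799 + $2,996 + $25,282 + $2,270 + $9,933 + $101,589 = $165,869 (under)
Q3 2026–Q4 2027: $2,996 + $25,282 + $2,270 + $9,933 + $101,589 + $113,899 = $255,969 (over)
Q4 2026–Q1 2028: $25,282 + $2,270 + $9,933 + $101,589 + $113,899 + $32,235 = $285,208 (over)
Q1 2027–Q2 2028: $2,270 + $9,933 + $101,589 + $113,899 + $32,235 + $39,531 = $299,457 (over)
Q2 2027–Q3 2028: $9,933 + $101,589 + $113,899 + $32,235 + $39,531 + $2,126 = $299,313 (over)
4 windows exceed the threshold.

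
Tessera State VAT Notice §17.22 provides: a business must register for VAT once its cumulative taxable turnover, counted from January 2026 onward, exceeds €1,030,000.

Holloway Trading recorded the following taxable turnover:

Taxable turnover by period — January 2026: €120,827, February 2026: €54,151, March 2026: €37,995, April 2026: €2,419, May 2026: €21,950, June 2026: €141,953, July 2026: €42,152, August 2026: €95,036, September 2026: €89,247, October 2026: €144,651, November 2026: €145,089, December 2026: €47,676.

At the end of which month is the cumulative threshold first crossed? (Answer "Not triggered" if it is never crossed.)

Not triggered

Through January 2026: €120,827
Through February 2026: €174,978
Through March 2026: €212,973
Through April 2026: €215,392
Through May 2026: €237,342
Through June 2026: €379,295
Through July 2026: €421,447
Through August 2026: €516,483
Through September 2026: €605,730
Through October 2026: €750,381
Through November 2026: €895,470
Through December 2026: €943,146
Final cumulative total €943,146 ≤ €1,030,000; the threshold is never exceeded.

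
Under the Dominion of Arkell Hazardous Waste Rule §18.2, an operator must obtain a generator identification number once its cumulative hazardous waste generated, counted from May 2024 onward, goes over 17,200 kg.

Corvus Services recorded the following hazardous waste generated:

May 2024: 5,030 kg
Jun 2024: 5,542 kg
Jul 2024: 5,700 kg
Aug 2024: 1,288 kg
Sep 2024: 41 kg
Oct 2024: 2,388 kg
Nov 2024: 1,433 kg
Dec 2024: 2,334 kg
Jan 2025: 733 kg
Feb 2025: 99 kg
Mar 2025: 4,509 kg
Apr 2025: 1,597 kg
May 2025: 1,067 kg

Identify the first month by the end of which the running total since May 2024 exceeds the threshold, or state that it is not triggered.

Aug 2024

Through May 2024: 5,030 kg
Through Jun 2024: 10,572 kg
Through Jul 2024: 16,272 kg
Through Aug 2024: 17,560 kg ← exceeds threshold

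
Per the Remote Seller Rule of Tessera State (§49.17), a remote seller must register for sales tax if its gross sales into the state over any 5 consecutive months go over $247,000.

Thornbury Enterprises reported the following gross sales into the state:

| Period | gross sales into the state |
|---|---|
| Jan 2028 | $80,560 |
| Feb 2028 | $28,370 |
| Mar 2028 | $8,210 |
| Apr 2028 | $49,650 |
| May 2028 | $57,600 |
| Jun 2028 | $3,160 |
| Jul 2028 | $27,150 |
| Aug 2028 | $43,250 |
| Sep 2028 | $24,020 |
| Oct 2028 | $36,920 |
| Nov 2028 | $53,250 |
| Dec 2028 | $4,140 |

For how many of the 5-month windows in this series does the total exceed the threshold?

Jan 2028–May 2028: $80,560 + $28,370 + $8,210 + $49,650 + $57,600 = $224,390 (under)
Feb 2028–Jun 2028: $28,370 + $8,210 + $49,650 + $57,600 + $3,160 = $146,990 (under)
Mar 2028–Jul 2028: $8,210 + $49,650 + $57,600 + $3,160 + $27,150 = $145,770 (under)
Apr 2028–Aug 2028: $49,650 + $57,600 + $3,160 + $27,150 + $43,250 = $180,810 (under)
May 2028–Sep 2028: $57,600 + $3,160 + $27,150 + $43,250 + $24,020 = $155,180 (under)
Jun 2028–Oct 2028: $3,160 + $27,150 + $43,250 + $24,020 + $36,920 = $134,500 (under)
Jul 2028–Nov 2028: $27,150 + $43,250 + $24,020 + $36,920 + $53,250 = $184,590 (under)
Aug 2028–Dec 2028: $43,250 + $24,020 + $36,920 + $53,250 + $4,140 = $161,580 (under)
0 windows exceed the threshold.

0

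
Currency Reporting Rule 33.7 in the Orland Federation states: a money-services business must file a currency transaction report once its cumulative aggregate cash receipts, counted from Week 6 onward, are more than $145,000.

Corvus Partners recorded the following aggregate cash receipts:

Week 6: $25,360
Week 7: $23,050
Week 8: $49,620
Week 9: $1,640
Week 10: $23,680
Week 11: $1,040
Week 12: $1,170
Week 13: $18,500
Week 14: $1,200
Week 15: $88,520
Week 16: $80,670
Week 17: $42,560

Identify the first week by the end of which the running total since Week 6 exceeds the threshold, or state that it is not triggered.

Through Week 6: $25,360
Through Week 7: $48,410
Through Week 8: $98,030
Through Week 9: $99,670
Through Week 10: $123,350
Through Week 11: $124,390
Through Week 12: $125,560
Through Week 13: $144,060
Through Week 14: $145,260 ← exceeds threshold

Week 14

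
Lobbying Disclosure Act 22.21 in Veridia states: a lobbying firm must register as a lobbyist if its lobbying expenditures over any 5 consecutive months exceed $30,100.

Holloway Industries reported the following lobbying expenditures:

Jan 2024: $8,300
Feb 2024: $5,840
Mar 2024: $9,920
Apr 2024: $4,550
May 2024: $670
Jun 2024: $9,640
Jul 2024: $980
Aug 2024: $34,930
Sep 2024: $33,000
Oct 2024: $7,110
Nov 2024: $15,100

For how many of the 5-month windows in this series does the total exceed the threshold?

Jan 2024–May 2024: $8,300 + $5,840 + $9,920 + $4,550 + $670 = $29,280 (under)
Feb 2024–Jun 2024: $5,840 + $9,920 + $4,550 + $670 + $9,640 = $30,620 (over)
Mar 2024–Jul 2024: $9,920 + $4,550 + $670 + $9,640 + $980 = $25,760 (under)
Apr 2024–Aug 2024: $4,550 + $670 + $9,640 + $980 + $34,930 = $50,770 (over)
May 2024–Sep 2024: $670 + $9,640 + $980 + $34,930 + $33,000 = $79,220 (over)
Jun 2024–Oct 2024: $9,640 + $980 + $34,930 + $33,000 + $7,110 = $85,660 (over)
Jul 2024–Nov 2024: $980 + $34,930 + $33,000 + $7,110 + $15,100 = $91,120 (over)
5 windows exceed the threshold.

5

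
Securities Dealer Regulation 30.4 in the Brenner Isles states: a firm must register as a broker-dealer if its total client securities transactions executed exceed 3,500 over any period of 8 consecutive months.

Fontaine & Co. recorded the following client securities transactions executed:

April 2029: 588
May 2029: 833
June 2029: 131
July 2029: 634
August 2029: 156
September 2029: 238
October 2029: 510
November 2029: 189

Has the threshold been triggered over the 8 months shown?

Total client securities transactions executed: 588 + 833 + 131 + 634 + 156 + 238 + 510 + 189 = 3,279.
3,279 ≤ 3,500, so the threshold is not exceeded.

No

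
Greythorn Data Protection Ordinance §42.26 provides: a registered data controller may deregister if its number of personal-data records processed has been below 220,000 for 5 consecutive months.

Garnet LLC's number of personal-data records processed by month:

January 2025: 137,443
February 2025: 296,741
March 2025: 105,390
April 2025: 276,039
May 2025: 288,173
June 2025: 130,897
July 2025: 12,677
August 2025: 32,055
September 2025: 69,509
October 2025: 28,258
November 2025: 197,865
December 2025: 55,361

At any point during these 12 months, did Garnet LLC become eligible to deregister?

Yes

Months below 220,000: January 2025, March 2025, June 2025, July 2025, August 2025, September 2025, October 2025, November 2025, December 2025.
Longest run of consecutive months below the threshold: 7.
7 ≥ 5, so Garnet LLC became eligible.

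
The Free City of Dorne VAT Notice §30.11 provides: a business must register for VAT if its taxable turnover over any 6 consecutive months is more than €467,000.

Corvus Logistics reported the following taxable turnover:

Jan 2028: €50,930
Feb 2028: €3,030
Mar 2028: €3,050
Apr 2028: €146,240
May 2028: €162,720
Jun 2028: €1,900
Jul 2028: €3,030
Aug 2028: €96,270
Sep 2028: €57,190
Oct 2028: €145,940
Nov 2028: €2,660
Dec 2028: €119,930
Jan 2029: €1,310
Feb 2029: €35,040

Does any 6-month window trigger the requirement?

Yes

Jan 2028–Jun 2028: €50,930 + €3,030 + €3,050 + €146,240 + €162,720 + €1,900 = €367,870 (under)
Feb 2028–Jul 2028: €3,030 + €3,050 + €146,240 + €162,720 + €1,900 + €3,030 = €319,970 (under)
Mar 2028–Aug 2028: €3,050 + €146,240 + €162,720 + €1,900 + €3,030 + €96,270 = €413,210 (under)
Apr 2028–Sep 2028: €146,240 + €162,720 + €1,900 + €3,030 + €96,270 + €57,190 = €467,350 (over)
May 2028–Oct 2028: €162,720 + €1,900 + €3,030 + €96,270 + €57,190 + €145,940 = €467,050 (over)
Jun 2028–Nov 2028: €1,900 + €3,030 + €96,270 + €57,190 + €145,940 + €2,660 = €306,990 (under)
Jul 2028–Dec 2028: €3,030 + €96,270 + €57,190 + €145,940 + €2,660 + €119,930 = €425,020 (under)
Aug 2028–Jan 2029: €96,270 + €57,190 + €145,940 + €2,660 + €119,930 + €1,310 = €423,300 (under)
Sep 2028–Feb 2029: €57,190 + €145,940 + €2,660 + €119,930 + €1,310 + €35,040 = €362,070 (under)
At least one window exceeds €467,000.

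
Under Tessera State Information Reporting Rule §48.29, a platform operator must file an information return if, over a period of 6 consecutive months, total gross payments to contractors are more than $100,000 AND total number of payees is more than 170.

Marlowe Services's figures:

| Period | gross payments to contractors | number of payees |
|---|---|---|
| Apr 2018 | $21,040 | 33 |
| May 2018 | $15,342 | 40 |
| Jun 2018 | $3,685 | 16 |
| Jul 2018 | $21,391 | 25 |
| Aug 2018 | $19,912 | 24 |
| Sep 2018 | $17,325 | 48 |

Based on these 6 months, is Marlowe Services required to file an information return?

No

Total gross payments to contractors: $21,040 + $15,342 + $3,685 + $21,391 + $19,912 + $17,325 = $98,695 (≤ $100,000).
Total number of payees: 33 + 40 + 16 + 25 + 24 + 48 = 186 (> 170).
The test is 'and': the rule requires both, and at least one is not exceeded.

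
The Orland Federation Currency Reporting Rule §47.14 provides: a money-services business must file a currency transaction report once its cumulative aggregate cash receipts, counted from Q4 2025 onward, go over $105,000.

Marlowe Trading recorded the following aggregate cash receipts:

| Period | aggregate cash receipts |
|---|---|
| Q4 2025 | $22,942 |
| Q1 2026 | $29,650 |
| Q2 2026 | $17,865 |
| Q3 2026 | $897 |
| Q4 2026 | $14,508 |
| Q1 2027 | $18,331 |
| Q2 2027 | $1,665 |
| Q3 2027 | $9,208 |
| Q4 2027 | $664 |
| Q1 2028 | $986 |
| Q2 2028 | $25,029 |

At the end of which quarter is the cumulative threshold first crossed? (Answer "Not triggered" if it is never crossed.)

Through Q4 2025: $22,942
Through Q1 2026: $52,592
Through Q2 2026: $70,457
Through Q3 2026: $71,354
Through Q4 2026: $85,862
Through Q1 2027: $104,193
Through Q2 2027: $105,858 ← exceeds threshold

Q2 2027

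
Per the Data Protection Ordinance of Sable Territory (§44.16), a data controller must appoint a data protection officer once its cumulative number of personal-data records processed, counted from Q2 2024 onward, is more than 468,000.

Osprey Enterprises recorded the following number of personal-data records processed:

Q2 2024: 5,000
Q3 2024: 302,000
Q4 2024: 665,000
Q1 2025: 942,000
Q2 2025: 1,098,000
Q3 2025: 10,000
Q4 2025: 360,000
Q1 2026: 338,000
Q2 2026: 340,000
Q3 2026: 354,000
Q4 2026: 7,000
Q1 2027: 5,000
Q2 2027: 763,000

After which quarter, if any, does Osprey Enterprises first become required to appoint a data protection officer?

Through Q2 2024: 5,000
Through Q3 2024: 307,000
Through Q4 2024: 972,000 ← exceeds threshold

Q4 2024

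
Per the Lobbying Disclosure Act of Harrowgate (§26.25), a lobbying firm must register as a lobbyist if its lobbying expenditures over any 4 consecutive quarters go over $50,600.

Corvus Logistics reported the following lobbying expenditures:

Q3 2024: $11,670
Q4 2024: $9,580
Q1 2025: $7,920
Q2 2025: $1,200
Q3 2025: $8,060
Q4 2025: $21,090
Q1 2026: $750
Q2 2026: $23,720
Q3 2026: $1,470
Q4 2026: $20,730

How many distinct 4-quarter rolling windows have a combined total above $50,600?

1

Q3 2024–Q2 2025: $11,670 + $9,580 + $7,920 + $1,200 = $30,370 (under)
Q4 2024–Q3 2025: $9,580 + $7,920 + $1,200 + $8,060 = $26,760 (under)
Q1 2025–Q4 2025: $7,920 + $1,200 + $8,060 + $21,090 = $38,270 (under)
Q2 2025–Q1 2026: $1,200 + $8,060 + $21,090 + $750 = $31,100 (under)
Q3 2025–Q2 2026: $8,060 + $21,090 + $750 + $23,720 = $53,620 (over)
Q4 2025–Q3 2026: $21,090 + $750 + $23,720 + $1,470 = $47,030 (under)
Q1 2026–Q4 2026: $750 + $23,720 + $1,470 + $20,730 = $46,670 (under)
1 window exceeds the threshold.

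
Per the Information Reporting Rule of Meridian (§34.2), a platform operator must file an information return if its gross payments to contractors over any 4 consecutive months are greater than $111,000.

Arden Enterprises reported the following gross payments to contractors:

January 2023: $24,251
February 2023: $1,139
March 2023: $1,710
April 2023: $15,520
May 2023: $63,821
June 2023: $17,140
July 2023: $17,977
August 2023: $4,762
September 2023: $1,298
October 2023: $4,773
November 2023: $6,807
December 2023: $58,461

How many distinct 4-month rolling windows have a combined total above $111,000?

1

January 2023–April 2023: $24,251 + $1,139 + $1,710 + $15,520 = $42,620 (under)
February 2023–May 2023: $1,139 + $1,710 + $15,520 + $63,821 = $82,190 (under)
March 2023–June 2023: $1,710 + $15,520 + $63,821 + $17,140 = $98,191 (under)
April 2023–July 2023: $15,520 + $63,821 + $17,140 + $17,977 = $114,458 (over)
May 2023–August 2023: $63,821 + $17,140 + $17,977 + $4,762 = $103,700 (under)
June 2023–September 2023: $17,140 + $17,977 + $4,762 + $1,298 = $41,177 (under)
July 2023–October 2023: $17,977 + $4,762 + $1,298 + $4,773 = $28,810 (under)
August 2023–November 2023: $4,762 + $1,298 + $4,773 + $6,807 = $17,640 (under)
September 2023–December 2023: $1,298 + $4,773 + $6,807 + $58,461 = $71,339 (under)
1 window exceeds the threshold.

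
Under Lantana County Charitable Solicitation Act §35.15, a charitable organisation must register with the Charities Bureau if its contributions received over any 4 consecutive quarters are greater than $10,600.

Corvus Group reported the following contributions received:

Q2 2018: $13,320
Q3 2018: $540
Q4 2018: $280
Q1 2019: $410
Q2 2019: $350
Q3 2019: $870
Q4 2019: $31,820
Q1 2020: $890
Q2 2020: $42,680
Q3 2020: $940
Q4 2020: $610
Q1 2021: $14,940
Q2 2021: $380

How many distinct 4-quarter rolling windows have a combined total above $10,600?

Q2 2018–Q1 2019: $13,320 + $540 + $280 + $410 = $14,550 (over)
Q3 2018–Q2 2019: $540 + $280 + $410 + $350 = $1,580 (under)
Q4 2018–Q3 2019: $280 + $410 + $350 + $870 = $1,910 (under)
Q1 2019–Q4 2019: $410 + $350 + $870 + $31,820 = $33,450 (over)
Q2 2019–Q1 2020: $350 + $870 + $31,820 + $890 = $33,930 (over)
Q3 2019–Q2 2020: $870 + $31,820 + $890 + $42,680 = $76,260 (over)
Q4 2019–Q3 2020: $31,820 + $890 + $42,680 + $940 = $76,330 (over)
Q1 2020–Q4 2020: $890 + $42,680 + $940 + $610 = $45,120 (over)
Q2 2020–Q1 2021: $42,680 + $940 + $610 + $14,940 = $59,170 (over)
Q3 2020–Q2 2021: $940 + $610 + $14,940 + $380 = $16,870 (over)
8 windows exceed the threshold.

8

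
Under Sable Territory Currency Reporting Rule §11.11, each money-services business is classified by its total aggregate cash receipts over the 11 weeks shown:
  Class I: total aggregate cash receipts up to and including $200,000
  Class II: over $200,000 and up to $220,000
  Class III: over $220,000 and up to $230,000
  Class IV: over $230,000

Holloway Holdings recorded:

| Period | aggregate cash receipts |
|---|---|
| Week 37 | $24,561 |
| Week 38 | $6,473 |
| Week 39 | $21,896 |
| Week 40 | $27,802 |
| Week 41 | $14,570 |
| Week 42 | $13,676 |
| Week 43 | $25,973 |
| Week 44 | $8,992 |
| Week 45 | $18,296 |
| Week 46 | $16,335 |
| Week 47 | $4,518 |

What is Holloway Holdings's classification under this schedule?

Total aggregate cash receipts: $24,561 + $6,473 + $21,896 + $27,802 + $14,570 + $13,676 + $25,973 + $8,992 + $18,296 + $16,335 + $4,518 = $183,092.
$183,092 ≤ $200,000, so Class I applies.

Class I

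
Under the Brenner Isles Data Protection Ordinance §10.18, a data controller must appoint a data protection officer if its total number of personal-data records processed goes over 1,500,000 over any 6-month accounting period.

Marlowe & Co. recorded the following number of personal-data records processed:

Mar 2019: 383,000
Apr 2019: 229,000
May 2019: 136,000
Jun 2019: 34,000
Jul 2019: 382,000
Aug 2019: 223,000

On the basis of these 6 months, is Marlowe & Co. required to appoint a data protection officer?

No

Total number of personal-data records processed: 383,000 + 229,000 + 136,000 + 34,000 + 382,000 + 223,000 = 1,387,000.
1,387,000 ≤ 1,500,000, so the threshold is not exceeded.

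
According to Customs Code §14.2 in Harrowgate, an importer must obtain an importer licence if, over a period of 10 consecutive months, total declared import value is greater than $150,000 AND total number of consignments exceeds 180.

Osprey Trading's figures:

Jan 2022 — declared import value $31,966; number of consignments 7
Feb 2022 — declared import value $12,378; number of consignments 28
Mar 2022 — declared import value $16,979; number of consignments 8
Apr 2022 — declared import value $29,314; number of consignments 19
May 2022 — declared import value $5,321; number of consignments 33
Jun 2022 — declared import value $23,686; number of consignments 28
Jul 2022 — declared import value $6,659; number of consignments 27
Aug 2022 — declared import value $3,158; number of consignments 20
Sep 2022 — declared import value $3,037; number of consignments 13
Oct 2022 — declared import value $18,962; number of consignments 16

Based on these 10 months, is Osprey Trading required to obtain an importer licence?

Total declared import value: $31,966 + $12,378 + $16,979 + $29,314 + $5,321 + $23,686 + $6,659 + $3,158 + $3,037 + $18,962 = $151,460 (> $150,000).
Total number of consignments: 7 + 28 + 8 + 19 + 33 + 28 + 27 + 20 + 13 + 16 = 199 (> 180).
The test is 'and': both thresholds are exceeded.

Yes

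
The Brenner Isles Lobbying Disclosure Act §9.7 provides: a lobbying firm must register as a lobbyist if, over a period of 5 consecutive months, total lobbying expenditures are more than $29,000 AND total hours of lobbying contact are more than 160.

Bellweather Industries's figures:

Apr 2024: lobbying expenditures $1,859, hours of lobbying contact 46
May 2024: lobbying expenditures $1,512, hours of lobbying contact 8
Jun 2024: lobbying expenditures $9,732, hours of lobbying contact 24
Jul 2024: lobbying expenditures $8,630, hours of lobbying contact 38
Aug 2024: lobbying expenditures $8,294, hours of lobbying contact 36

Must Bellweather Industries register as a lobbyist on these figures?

Total lobbying expenditures: $1,859 + $1,512 + $9,732 + $8,630 + $8,294 = $30,027 (> $29,000).
Total hours of lobbying contact: 46 + 8 + 24 + 38 + 36 = 152 (≤ 160).
The test is 'and': the rule requires both, and at least one is not exceeded.

No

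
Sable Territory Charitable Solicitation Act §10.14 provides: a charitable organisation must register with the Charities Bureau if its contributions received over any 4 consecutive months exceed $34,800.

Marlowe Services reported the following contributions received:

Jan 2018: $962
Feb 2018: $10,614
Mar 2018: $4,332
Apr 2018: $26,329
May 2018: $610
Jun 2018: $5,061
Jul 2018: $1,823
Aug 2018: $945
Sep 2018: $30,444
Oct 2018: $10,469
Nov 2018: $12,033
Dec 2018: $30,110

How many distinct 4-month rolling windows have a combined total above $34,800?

7

Jan 2018–Apr 2018: $962 + $10,614 + $4,332 + $26,329 = $42,237 (over)
Feb 2018–May 2018: $10,614 + $4,332 + $26,329 + $610 = $41,885 (over)
Mar 2018–Jun 2018: $4,332 + $26,329 + $610 + $5,061 = $36,332 (over)
Apr 2018–Jul 2018: $26,329 + $610 + $5,061 + $1,823 = $33,823 (under)
May 2018–Aug 2018: $610 + $5,061 + $1,823 + $945 = $8,439 (under)
Jun 2018–Sep 2018: $5,061 + $1,823 + $945 + $30,444 = $38,273 (over)
Jul 2018–Oct 2018: $1,823 + $945 + $30,444 + $10,469 = $43,681 (over)
Aug 2018–Nov 2018: $945 + $30,444 + $10,469 + $12,033 = $53,891 (over)
Sep 2018–Dec 2018: $30,444 + $10,469 + $12,033 + $30,110 = $83,056 (over)
7 windows exceed the threshold.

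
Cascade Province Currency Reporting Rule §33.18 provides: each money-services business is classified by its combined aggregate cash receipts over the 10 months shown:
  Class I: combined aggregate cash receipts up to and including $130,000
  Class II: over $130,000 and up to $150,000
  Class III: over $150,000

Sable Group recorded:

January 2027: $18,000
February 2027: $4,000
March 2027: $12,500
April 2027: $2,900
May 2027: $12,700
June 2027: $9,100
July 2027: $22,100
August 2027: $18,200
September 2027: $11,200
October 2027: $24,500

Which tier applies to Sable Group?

Combined aggregate cash receipts: $18,000 + $4,000 + $12,500 + $2,900 + $12,700 + $9,100 + $22,100 + $18,200 + $11,200 + $24,500 = $135,200.
$130,000 < $135,200 ≤ $150,000, so Class II applies.

Class II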